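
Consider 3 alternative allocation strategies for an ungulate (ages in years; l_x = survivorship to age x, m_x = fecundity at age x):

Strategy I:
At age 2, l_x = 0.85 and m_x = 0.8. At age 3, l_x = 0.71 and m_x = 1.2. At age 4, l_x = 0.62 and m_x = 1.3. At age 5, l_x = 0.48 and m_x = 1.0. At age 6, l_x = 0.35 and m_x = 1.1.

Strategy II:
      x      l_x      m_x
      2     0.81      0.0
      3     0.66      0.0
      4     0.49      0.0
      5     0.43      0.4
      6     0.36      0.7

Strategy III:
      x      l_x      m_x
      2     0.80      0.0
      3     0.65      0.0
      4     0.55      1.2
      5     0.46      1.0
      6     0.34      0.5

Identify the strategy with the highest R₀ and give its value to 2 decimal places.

3.20

Strategy I: R₀ = 0.85×0.8 + 0.71×1.2 + 0.62×1.3 + 0.48×1.0 + 0.35×1.1 = 3.2030
Strategy II: R₀ = 0.81×0.0 + 0.66×0.0 + 0.49×0.0 + 0.43×0.4 + 0.36×0.7 = 0.4240
Strategy III: R₀ = 0.80×0.0 + 0.65×0.0 + 0.55×1.2 + 0.46×1.0 + 0.34×0.5 = 1.2900
Highest R₀: strategy I with 3.2030.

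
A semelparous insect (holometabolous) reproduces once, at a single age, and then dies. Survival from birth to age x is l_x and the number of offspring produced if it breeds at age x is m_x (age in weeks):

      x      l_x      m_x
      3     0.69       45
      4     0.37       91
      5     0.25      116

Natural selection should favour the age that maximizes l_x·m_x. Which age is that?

4

Expected offspring if breeding at age x = l_x × m_x:
  age 3: 0.69 × 45 = 31.050
  age 4: 0.37 × 91 = 33.670
  age 5: 0.25 × 116 = 29.000
Maximum at age 4 (33.670).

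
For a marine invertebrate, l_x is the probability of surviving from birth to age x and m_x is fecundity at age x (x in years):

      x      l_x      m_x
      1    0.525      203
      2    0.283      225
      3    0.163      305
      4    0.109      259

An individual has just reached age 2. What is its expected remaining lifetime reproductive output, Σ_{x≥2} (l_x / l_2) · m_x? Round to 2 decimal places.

500.43

l_2 = 0.283. Conditional survival from age 2 to x is l_x / l_2.
  x=2: (0.283/0.283) × 225 = 225.0000
  x=3: (0.163/0.283) × 305 = 175.6714
  x=4: (0.109/0.283) × 259 = 99.7562
Sum = 225.0000 + 175.6714 + 99.7562 = 500.4276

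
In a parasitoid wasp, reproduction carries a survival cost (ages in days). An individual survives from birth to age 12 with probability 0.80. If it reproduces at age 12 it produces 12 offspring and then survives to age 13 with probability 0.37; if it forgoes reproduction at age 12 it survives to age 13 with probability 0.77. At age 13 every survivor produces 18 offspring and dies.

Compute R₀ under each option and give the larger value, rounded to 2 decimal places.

14.93

breed at age 12: R₀ = 0.80 × (12 + 0.37 × 18) = 0.80 × 18.6600 = 14.9280
delay to age 13: R₀ = 0.80 × (0.77 × 18) = 0.80 × 13.8600 = 11.0880
Higher: breed at age 12 (14.9280).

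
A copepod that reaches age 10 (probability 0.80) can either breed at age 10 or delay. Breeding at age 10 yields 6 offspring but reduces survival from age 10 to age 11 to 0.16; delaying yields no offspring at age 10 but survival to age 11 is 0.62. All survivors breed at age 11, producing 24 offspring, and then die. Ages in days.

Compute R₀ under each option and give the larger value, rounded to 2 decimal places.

11.90

breed at age 10: R₀ = 0.80 × (6 + 0.16 × 24) = 0.80 × 9.8400 = 7.8720
delay to age 11: R₀ = 0.80 × (0.62 × 24) = 0.80 × 14.8800 = 11.9040
Higher: delay to age 11 (11.9040).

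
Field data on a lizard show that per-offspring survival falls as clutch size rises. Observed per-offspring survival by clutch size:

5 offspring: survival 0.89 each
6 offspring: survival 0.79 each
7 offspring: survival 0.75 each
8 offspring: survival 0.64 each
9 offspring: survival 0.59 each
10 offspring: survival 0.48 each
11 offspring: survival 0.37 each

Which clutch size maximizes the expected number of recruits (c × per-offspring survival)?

Expected recruits = c × s(c):
  c=5: 5 × 0.89 = 4.450
  c=6: 6 × 0.79 = 4.740
  c=7: 7 × 0.75 = 5.250
  c=8: 8 × 0.64 = 5.120
  c=9: 9 × 0.59 = 5.310
  c=10: 10 × 0.48 = 4.800
  c=11: 11 × 0.37 = 4.070
Maximum at c = 9 (5.310 recruits).

9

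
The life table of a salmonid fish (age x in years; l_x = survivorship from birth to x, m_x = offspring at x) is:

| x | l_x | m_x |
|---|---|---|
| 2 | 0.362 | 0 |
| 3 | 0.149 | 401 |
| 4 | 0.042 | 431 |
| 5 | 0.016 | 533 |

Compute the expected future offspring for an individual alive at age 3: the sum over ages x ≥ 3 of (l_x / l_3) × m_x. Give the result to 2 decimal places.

579.72

l_3 = 0.149. Conditional survival from age 3 to x is l_x / l_3.
  x=3: (0.149/0.149) × 401 = 401.0000
  x=4: (0.042/0.149) × 431 = 121.4899
  x=5: (0.016/0.149) × 533 = 57.2349
Sum = 401.0000 + 121.4899 + 57.2349 = 579.7248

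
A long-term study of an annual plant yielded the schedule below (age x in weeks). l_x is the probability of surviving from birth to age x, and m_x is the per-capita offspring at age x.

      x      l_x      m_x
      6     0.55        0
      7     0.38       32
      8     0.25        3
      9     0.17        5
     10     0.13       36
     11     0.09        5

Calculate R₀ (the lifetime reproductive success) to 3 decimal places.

18.890

R₀ = Σ l_x m_x:
  age 6: 0.55 × 0 = 0.0000
  age 7: 0.38 × 32 = 12.1600
  age 8: 0.25 × 3 = 0.7500
  age 9: 0.17 × 5 = 0.8500
  age 10: 0.13 × 36 = 4.6800
  age 11: 0.09 × 5 = 0.4500
R₀ = 0.0000 + 12.1600 + 0.7500 + 0.8500 + 4.6800 + 0.4500 = 18.8900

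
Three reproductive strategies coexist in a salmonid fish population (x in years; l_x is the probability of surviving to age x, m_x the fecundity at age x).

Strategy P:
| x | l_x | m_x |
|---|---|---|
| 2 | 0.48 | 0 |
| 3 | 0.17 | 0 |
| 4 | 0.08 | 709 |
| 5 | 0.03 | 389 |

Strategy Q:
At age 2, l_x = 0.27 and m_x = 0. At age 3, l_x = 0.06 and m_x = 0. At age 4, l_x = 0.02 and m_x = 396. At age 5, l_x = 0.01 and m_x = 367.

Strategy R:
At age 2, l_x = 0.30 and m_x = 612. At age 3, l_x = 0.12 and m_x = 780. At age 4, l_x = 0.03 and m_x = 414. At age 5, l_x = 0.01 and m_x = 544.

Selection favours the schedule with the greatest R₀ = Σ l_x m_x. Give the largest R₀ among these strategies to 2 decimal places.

295.06

Strategy P: R₀ = 0.48×0 + 0.17×0 + 0.08×709 + 0.03×389 = 68.3900
Strategy Q: R₀ = 0.27×0 + 0.06×0 + 0.02×396 + 0.01×367 = 11.5900
Strategy R: R₀ = 0.30×612 + 0.12×780 + 0.03×414 + 0.01×544 = 295.0600
Highest R₀: strategy R with 295.0600.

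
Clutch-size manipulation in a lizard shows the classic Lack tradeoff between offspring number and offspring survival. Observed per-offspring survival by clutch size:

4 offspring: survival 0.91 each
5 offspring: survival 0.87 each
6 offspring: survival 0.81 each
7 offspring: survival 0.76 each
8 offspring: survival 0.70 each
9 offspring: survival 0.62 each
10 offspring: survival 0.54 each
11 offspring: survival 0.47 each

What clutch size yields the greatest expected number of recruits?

Expected recruits = c × s(c):
  c=4: 4 × 0.91 = 3.640
  c=5: 5 × 0.87 = 4.350
  c=6: 6 × 0.81 = 4.860
  c=7: 7 × 0.76 = 5.320
  c=8: 8 × 0.70 = 5.600
  c=9: 9 × 0.62 = 5.580
  c=10: 10 × 0.54 = 5.400
  c=11: 11 × 0.47 = 5.170
Maximum at c = 8 (5.600 recruits).

8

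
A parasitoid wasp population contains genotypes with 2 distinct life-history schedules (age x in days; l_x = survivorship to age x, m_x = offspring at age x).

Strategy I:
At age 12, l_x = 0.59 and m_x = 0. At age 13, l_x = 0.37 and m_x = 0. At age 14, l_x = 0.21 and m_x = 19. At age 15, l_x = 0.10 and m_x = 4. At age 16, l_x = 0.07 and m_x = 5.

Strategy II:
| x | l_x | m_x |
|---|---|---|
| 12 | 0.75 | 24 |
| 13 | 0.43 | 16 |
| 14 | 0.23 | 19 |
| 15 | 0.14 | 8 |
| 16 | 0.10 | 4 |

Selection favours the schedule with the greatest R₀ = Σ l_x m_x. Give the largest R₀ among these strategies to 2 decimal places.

Strategy I: R₀ = 0.59×0 + 0.37×0 + 0.21×19 + 0.10×4 + 0.07×5 = 4.7400
Strategy II: R₀ = 0.75×24 + 0.43×16 + 0.23×19 + 0.14×8 + 0.10×4 = 30.7700
Highest R₀: strategy II with 30.7700.

30.77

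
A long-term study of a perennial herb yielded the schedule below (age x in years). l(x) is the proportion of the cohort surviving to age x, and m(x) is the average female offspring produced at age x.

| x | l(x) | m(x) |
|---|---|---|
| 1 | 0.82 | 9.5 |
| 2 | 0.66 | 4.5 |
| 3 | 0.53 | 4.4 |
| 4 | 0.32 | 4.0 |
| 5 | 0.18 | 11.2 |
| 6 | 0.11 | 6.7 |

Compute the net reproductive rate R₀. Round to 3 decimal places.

R₀ = Σ l(x) m(x):
  age 1: 0.82 × 9.5 = 7.7900
  age 2: 0.66 × 4.5 = 2.9700
  age 3: 0.53 × 4.4 = 2.3320
  age 4: 0.32 × 4.0 = 1.2800
  age 5: 0.18 × 11.2 = 2.0160
  age 6: 0.11 × 6.7 = 0.7370
R₀ = 7.7900 + 2.9700 + 2.3320 + 1.2800 + 2.0160 + 0.7370 = 17.1250

17.125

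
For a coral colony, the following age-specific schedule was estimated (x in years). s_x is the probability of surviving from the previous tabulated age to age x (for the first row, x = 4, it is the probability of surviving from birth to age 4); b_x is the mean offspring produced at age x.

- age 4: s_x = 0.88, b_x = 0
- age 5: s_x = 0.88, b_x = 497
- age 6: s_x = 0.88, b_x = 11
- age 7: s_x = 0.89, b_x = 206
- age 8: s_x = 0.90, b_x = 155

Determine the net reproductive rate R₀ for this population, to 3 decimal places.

Survivorship from birth: l_x = s_4·s_5·…·s_x.
  l_4 = 0.88000
  l_5 = 0.77440
  l_6 = 0.68147
  l_7 = 0.60651
  l_8 = 0.54586
R₀ = Σ l_x b_x:
  age 4: 0.88000 × 0 = 0.0000
  age 5: 0.77440 × 497 = 384.8768
  age 6: 0.68147 × 11 = 7.4962
  age 7: 0.60651 × 206 = 124.9411
  age 8: 0.54586 × 155 = 84.6083
R₀ = 0.0000 + 384.8768 + 7.4962 + 124.9411 + 84.6083 = 601.9223

601.922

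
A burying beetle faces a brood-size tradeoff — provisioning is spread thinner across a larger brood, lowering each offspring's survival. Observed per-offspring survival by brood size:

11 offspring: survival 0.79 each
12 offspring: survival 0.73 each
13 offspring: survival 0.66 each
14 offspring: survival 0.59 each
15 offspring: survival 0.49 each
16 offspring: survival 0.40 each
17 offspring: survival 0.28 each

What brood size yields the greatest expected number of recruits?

12

Expected recruits = c × s(c):
  c=11: 11 × 0.79 = 8.690
  c=12: 12 × 0.73 = 8.760
  c=13: 13 × 0.66 = 8.580
  c=14: 14 × 0.59 = 8.260
  c=15: 15 × 0.49 = 7.350
  c=16: 16 × 0.40 = 6.400
  c=17: 17 × 0.28 = 4.760
Maximum at c = 12 (8.760 recruits).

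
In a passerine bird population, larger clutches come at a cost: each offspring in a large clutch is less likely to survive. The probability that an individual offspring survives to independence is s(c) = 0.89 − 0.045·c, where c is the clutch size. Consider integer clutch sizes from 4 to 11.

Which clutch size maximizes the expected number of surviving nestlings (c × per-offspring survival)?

10

Expected surviving nestlings = c × s(c):
  c=4: 4 × 0.710 = 2.840
  c=5: 5 × 0.665 = 3.325
  c=6: 6 × 0.620 = 3.720
  c=7: 7 × 0.575 = 4.025
  c=8: 8 × 0.530 = 4.240
  c=9: 9 × 0.485 = 4.365
  c=10: 10 × 0.440 = 4.400
  c=11: 11 × 0.395 = 4.345
Maximum at c = 10 (4.400 surviving nestlings).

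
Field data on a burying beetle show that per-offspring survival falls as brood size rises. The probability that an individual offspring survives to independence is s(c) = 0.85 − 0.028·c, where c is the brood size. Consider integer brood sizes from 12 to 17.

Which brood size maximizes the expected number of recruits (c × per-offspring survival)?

Expected recruits = c × s(c):
  c=12: 12 × 0.514 = 6.168
  c=13: 13 × 0.486 = 6.318
  c=14: 14 × 0.458 = 6.412
  c=15: 15 × 0.430 = 6.450
  c=16: 16 × 0.402 = 6.432
  c=17: 17 × 0.374 = 6.358
Maximum at c = 15 (6.450 recruits).

15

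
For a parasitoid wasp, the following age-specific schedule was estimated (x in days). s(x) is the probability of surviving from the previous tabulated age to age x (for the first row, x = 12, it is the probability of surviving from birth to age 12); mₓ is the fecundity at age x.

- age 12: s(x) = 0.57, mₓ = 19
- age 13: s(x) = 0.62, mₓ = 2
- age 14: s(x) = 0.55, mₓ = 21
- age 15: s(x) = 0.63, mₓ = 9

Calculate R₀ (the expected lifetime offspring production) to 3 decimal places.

Survivorship from birth: l_x = s_12·s_13·…·s_x.
  l_12 = 0.57000
  l_13 = 0.35340
  l_14 = 0.19437
  l_15 = 0.12245
R₀ = Σ l_x mₓ:
  age 12: 0.57000 × 19 = 10.8300
  age 13: 0.35340 × 2 = 0.7068
  age 14: 0.19437 × 21 = 4.0818
  age 15: 0.12245 × 9 = 1.1020
R₀ = 10.8300 + 0.7068 + 4.0818 + 1.1020 = 16.7206

16.721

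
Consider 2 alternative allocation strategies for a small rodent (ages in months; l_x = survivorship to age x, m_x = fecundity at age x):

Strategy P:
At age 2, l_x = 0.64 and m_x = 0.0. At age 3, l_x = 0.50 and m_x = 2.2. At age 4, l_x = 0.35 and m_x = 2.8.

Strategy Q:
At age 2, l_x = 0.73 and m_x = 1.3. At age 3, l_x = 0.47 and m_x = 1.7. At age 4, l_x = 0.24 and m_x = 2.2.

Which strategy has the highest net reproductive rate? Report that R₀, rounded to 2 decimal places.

Strategy P: R₀ = 0.64×0.0 + 0.50×2.2 + 0.35×2.8 = 2.0800
Strategy Q: R₀ = 0.73×1.3 + 0.47×1.7 + 0.24×2.2 = 2.2760
Highest R₀: strategy Q with 2.2760.

2.28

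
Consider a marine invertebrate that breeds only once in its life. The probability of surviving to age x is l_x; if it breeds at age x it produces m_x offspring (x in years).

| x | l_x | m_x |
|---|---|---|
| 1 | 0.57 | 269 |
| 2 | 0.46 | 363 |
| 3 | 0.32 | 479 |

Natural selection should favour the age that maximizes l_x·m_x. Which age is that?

Expected offspring if breeding at age x = l_x × m_x:
  age 1: 0.57 × 269 = 153.330
  age 2: 0.46 × 363 = 166.980
  age 3: 0.32 × 479 = 153.280
Maximum at age 2 (166.980).

2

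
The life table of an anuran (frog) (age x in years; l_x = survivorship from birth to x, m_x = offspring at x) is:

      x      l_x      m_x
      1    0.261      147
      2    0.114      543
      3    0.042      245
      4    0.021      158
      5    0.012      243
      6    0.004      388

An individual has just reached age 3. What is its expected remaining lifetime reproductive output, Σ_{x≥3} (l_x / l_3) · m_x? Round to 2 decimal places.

430.38

l_3 = 0.042. Conditional survival from age 3 to x is l_x / l_3.
  x=3: (0.042/0.042) × 245 = 245.0000
  x=4: (0.021/0.042) × 158 = 79.0000
  x=5: (0.012/0.042) × 243 = 69.4286
  x=6: (0.004/0.042) × 388 = 36.9524
Sum = 245.0000 + 79.0000 + 69.4286 + 36.9524 = 430.3810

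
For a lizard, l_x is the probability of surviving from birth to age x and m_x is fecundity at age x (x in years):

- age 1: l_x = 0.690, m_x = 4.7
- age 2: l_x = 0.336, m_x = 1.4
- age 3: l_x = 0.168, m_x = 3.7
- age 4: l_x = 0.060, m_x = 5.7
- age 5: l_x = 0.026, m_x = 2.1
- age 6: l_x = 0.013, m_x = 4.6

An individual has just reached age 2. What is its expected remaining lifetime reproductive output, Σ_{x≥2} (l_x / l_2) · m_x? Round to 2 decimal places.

4.61

l_2 = 0.336. Conditional survival from age 2 to x is l_x / l_2.
  x=2: (0.336/0.336) × 1.4 = 1.4000
  x=3: (0.168/0.336) × 3.7 = 1.8500
  x=4: (0.060/0.336) × 5.7 = 1.0179
  x=5: (0.026/0.336) × 2.1 = 0.1625
  x=6: (0.013/0.336) × 4.6 = 0.1780
Sum = 1.4000 + 1.8500 + 1.0179 + 0.1625 + 0.1780 = 4.6083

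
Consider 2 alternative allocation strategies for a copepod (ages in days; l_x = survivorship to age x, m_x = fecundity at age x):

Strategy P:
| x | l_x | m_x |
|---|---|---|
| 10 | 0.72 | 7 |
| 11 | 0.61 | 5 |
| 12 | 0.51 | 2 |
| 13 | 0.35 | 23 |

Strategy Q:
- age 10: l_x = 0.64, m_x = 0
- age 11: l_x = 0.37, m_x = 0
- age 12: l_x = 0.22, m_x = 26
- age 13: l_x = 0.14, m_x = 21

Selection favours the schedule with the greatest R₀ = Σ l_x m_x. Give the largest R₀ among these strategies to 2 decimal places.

17.16

Strategy P: R₀ = 0.72×7 + 0.61×5 + 0.51×2 + 0.35×23 = 17.1600
Strategy Q: R₀ = 0.64×0 + 0.37×0 + 0.22×26 + 0.14×21 = 8.6600
Highest R₀: strategy P with 17.1600.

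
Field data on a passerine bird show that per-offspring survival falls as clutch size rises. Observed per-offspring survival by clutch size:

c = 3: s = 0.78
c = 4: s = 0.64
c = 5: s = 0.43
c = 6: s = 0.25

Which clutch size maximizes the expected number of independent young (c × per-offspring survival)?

4

Expected independent young = c × s(c):
  c=3: 3 × 0.78 = 2.340
  c=4: 4 × 0.64 = 2.560
  c=5: 5 × 0.43 = 2.150
  c=6: 6 × 0.25 = 1.500
Maximum at c = 4 (2.560 independent young).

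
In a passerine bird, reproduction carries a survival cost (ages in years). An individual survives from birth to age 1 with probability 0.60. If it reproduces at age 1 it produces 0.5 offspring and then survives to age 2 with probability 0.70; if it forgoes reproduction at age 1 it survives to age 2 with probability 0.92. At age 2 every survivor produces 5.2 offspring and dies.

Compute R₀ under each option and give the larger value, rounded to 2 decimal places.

breed at age 1: R₀ = 0.60 × (0.5 + 0.70 × 5.2) = 0.60 × 4.1400 = 2.4840
delay to age 2: R₀ = 0.60 × (0.92 × 5.2) = 0.60 × 4.7840 = 2.8704
Higher: delay to age 2 (2.8704).

2.87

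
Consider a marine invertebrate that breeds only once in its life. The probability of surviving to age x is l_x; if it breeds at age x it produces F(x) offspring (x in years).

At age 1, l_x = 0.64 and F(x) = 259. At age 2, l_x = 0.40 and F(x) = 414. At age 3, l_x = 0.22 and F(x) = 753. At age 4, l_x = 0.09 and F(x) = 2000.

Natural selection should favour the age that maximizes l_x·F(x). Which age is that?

4

Expected offspring if breeding at age x = l_x × F(x):
  age 1: 0.64 × 259 = 165.760
  age 2: 0.40 × 414 = 165.600
  age 3: 0.22 × 753 = 165.660
  age 4: 0.09 × 2000 = 180.000
Maximum at age 4 (180.000).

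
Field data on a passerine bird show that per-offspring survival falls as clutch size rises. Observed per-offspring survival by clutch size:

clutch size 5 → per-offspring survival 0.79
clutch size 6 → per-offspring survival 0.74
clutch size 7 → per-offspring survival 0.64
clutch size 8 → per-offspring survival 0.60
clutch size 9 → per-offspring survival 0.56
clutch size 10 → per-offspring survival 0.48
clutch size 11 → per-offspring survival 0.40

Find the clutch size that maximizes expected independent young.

9

Expected independent young = c × s(c):
  c=5: 5 × 0.79 = 3.950
  c=6: 6 × 0.74 = 4.440
  c=7: 7 × 0.64 = 4.480
  c=8: 8 × 0.60 = 4.800
  c=9: 9 × 0.56 = 5.040
  c=10: 10 × 0.48 = 4.800
  c=11: 11 × 0.40 = 4.400
Maximum at c = 9 (5.040 independent young).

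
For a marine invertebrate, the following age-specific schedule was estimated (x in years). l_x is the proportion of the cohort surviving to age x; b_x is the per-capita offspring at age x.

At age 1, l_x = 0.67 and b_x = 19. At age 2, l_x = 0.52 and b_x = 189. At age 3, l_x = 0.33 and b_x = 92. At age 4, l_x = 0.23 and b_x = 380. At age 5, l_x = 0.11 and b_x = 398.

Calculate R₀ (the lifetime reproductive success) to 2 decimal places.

272.55

R₀ = Σ l_x b_x:
  age 1: 0.67 × 19 = 12.7300
  age 2: 0.52 × 189 = 98.2800
  age 3: 0.33 × 92 = 30.3600
  age 4: 0.23 × 380 = 87.4000
  age 5: 0.11 × 398 = 43.7800
R₀ = 12.7300 + 98.2800 + 30.3600 + 87.4000 + 43.7800 = 272.5500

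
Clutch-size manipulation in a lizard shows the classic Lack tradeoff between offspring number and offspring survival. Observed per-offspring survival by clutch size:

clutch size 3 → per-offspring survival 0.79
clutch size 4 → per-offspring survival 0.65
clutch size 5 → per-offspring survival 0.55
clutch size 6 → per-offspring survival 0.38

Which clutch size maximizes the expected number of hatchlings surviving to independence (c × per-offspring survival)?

5

Expected hatchlings surviving to independence = c × s(c):
  c=3: 3 × 0.79 = 2.370
  c=4: 4 × 0.65 = 2.600
  c=5: 5 × 0.55 = 2.750
  c=6: 6 × 0.38 = 2.280
Maximum at c = 5 (2.750 hatchlings surviving to independence).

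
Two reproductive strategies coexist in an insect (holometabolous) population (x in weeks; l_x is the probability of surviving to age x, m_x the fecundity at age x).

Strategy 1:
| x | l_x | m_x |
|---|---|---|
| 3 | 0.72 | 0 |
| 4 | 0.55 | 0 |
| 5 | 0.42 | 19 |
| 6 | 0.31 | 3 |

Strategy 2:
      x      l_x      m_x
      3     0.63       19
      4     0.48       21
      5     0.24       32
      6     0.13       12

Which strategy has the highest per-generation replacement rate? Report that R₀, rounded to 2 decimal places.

Strategy 1: R₀ = 0.72×0 + 0.55×0 + 0.42×19 + 0.31×3 = 8.9100
Strategy 2: R₀ = 0.63×19 + 0.48×21 + 0.24×32 + 0.13×12 = 31.2900
Highest R₀: strategy 2 with 31.2900.

31.29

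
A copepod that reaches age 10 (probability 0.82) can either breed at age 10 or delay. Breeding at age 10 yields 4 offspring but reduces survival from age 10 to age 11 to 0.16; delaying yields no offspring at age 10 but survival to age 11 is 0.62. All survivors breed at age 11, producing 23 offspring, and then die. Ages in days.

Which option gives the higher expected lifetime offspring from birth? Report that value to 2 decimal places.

breed at age 10: R₀ = 0.82 × (4 + 0.16 × 23) = 0.82 × 7.6800 = 6.2976
delay to age 11: R₀ = 0.82 × (0.62 × 23) = 0.82 × 14.2600 = 11.6932
Higher: delay to age 11 (11.6932).

11.69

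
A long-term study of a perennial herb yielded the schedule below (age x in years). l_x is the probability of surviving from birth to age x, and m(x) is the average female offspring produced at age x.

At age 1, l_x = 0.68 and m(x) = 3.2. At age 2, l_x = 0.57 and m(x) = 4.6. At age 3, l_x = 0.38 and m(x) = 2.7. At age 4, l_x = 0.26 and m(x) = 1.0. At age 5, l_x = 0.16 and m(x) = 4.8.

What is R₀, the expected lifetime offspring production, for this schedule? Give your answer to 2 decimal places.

R₀ = Σ l_x m(x):
  age 1: 0.68 × 3.2 = 2.1760
  age 2: 0.57 × 4.6 = 2.6220
  age 3: 0.38 × 2.7 = 1.0260
  age 4: 0.26 × 1.0 = 0.2600
  age 5: 0.16 × 4.8 = 0.7680
R₀ = 2.1760 + 2.6220 + 1.0260 + 0.2600 + 0.7680 = 6.8520

6.85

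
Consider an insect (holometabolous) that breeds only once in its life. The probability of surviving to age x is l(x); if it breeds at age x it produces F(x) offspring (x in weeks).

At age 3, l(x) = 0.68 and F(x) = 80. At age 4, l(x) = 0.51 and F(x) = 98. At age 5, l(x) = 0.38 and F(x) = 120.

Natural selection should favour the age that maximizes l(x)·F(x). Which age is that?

Expected offspring if breeding at age x = l(x) × F(x):
  age 3: 0.68 × 80 = 54.400
  age 4: 0.51 × 98 = 49.980
  age 5: 0.38 × 120 = 45.600
Maximum at age 3 (54.400).

3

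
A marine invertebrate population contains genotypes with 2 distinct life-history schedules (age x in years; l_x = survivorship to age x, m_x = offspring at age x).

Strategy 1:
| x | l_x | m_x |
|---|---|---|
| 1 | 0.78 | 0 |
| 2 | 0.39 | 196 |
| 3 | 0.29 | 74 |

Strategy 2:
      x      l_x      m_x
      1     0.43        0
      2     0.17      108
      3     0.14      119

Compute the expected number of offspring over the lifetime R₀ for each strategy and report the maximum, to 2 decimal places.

97.90

Strategy 1: R₀ = 0.78×0 + 0.39×196 + 0.29×74 = 97.9000
Strategy 2: R₀ = 0.43×0 + 0.17×108 + 0.14×119 = 35.0200
Highest R₀: strategy 1 with 97.9000.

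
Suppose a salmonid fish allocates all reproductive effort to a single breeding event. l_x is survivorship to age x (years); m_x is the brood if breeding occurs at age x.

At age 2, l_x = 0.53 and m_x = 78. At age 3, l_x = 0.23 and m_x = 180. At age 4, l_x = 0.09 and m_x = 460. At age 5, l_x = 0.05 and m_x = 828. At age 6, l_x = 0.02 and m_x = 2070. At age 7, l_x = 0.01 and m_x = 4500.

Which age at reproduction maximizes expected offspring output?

7

Expected offspring if breeding at age x = l_x × m_x:
  age 2: 0.53 × 78 = 41.340
  age 3: 0.23 × 180 = 41.400
  age 4: 0.09 × 460 = 41.400
  age 5: 0.05 × 828 = 41.400
  age 6: 0.02 × 2070 = 41.400
  age 7: 0.01 × 4500 = 45.000
Maximum at age 7 (45.000).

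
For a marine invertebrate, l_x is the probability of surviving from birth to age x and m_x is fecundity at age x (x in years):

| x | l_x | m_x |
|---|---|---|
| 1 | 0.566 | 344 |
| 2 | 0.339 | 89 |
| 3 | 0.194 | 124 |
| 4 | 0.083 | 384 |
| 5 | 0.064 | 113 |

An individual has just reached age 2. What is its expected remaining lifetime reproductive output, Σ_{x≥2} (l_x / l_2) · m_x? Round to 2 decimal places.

275.31

l_2 = 0.339. Conditional survival from age 2 to x is l_x / l_2.
  x=2: (0.339/0.339) × 89 = 89.0000
  x=3: (0.194/0.339) × 124 = 70.9617
  x=4: (0.083/0.339) × 384 = 94.0177
  x=5: (0.064/0.339) × 113 = 21.3333
Sum = 89.0000 + 70.9617 + 94.0177 + 21.3333 = 275.3127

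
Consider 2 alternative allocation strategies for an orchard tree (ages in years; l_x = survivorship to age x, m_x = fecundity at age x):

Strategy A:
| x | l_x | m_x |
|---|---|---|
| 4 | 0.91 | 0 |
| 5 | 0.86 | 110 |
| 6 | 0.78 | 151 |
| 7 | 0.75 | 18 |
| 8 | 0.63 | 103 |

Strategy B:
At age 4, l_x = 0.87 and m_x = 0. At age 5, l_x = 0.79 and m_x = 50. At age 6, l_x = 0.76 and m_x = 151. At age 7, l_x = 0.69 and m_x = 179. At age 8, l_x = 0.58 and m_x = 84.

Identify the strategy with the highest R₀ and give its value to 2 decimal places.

326.49

Strategy A: R₀ = 0.91×0 + 0.86×110 + 0.78×151 + 0.75×18 + 0.63×103 = 290.7700
Strategy B: R₀ = 0.87×0 + 0.79×50 + 0.76×151 + 0.69×179 + 0.58×84 = 326.4900
Highest R₀: strategy B with 326.4900.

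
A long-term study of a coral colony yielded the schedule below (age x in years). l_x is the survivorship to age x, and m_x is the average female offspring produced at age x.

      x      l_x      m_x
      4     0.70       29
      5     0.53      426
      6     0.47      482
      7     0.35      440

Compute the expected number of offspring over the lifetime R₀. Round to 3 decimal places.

R₀ = Σ l_x m_x:
  age 4: 0.70 × 29 = 20.3000
  age 5: 0.53 × 426 = 225.7800
  age 6: 0.47 × 482 = 226.5400
  age 7: 0.35 × 440 = 154.0000
R₀ = 20.3000 + 225.7800 + 226.5400 + 154.0000 = 626.6200

626.620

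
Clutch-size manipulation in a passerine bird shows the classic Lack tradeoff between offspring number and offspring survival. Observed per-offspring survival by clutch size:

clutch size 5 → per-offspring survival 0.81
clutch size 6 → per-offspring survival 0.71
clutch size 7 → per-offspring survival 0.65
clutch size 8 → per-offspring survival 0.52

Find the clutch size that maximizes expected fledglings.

Expected fledglings = c × s(c):
  c=5: 5 × 0.81 = 4.050
  c=6: 6 × 0.71 = 4.260
  c=7: 7 × 0.65 = 4.550
  c=8: 8 × 0.52 = 4.160
Maximum at c = 7 (4.550 fledglings).

7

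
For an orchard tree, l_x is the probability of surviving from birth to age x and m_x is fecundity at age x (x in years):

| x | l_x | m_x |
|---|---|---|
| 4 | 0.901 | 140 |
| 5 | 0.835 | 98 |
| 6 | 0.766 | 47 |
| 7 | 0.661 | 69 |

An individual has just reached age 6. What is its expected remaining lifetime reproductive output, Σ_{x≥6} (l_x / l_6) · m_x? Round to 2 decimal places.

l_6 = 0.766. Conditional survival from age 6 to x is l_x / l_6.
  x=6: (0.766/0.766) × 47 = 47.0000
  x=7: (0.661/0.766) × 69 = 59.5418
Sum = 47.0000 + 59.5418 = 106.5418

106.54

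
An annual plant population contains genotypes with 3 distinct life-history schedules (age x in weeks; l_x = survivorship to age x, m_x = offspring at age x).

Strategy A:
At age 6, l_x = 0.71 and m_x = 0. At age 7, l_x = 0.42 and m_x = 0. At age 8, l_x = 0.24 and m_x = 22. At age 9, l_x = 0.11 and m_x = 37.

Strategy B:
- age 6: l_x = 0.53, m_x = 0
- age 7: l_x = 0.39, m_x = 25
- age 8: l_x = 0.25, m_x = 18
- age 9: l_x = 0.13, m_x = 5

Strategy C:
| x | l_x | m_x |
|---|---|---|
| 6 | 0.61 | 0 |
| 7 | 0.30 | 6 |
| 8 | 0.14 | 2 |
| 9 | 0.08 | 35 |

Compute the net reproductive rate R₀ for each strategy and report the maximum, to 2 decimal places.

14.90

Strategy A: R₀ = 0.71×0 + 0.42×0 + 0.24×22 + 0.11×37 = 9.3500
Strategy B: R₀ = 0.53×0 + 0.39×25 + 0.25×18 + 0.13×5 = 14.9000
Strategy C: R₀ = 0.61×0 + 0.30×6 + 0.14×2 + 0.08×35 = 4.8800
Highest R₀: strategy B with 14.9000.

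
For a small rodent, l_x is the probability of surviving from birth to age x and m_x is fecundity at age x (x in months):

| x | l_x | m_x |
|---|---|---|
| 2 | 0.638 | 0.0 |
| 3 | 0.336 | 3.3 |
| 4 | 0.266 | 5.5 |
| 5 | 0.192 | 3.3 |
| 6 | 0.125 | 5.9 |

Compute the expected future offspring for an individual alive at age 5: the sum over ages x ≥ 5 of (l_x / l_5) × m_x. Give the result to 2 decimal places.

l_5 = 0.192. Conditional survival from age 5 to x is l_x / l_5.
  x=5: (0.192/0.192) × 3.3 = 3.3000
  x=6: (0.125/0.192) × 5.9 = 3.8411
Sum = 3.3000 + 3.8411 = 7.1411

7.14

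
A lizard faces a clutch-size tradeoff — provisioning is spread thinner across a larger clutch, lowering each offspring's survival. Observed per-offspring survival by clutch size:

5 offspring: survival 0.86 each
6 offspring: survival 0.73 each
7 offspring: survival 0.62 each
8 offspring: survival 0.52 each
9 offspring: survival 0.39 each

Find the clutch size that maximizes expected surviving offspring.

6

Expected surviving offspring = c × s(c):
  c=5: 5 × 0.86 = 4.300
  c=6: 6 × 0.73 = 4.380
  c=7: 7 × 0.62 = 4.340
  c=8: 8 × 0.52 = 4.160
  c=9: 9 × 0.39 = 3.510
Maximum at c = 6 (4.380 surviving offspring).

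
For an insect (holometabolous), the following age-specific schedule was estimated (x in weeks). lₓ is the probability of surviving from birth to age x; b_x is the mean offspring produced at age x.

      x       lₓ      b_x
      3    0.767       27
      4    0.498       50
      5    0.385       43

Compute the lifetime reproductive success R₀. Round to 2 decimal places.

62.16

R₀ = Σ lₓ b_x:
  age 3: 0.767 × 27 = 20.7090
  age 4: 0.498 × 50 = 24.9000
  age 5: 0.385 × 43 = 16.5550
R₀ = 20.7090 + 24.9000 + 16.5550 = 62.1640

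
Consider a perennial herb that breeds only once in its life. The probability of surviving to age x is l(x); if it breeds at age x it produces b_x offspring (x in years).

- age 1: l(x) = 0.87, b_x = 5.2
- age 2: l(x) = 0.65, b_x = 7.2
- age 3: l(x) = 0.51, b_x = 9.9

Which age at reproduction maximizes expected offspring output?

Expected offspring if breeding at age x = l(x) × b_x:
  age 1: 0.87 × 5.2 = 4.524
  age 2: 0.65 × 7.2 = 4.680
  age 3: 0.51 × 9.9 = 5.049
Maximum at age 3 (5.049).

3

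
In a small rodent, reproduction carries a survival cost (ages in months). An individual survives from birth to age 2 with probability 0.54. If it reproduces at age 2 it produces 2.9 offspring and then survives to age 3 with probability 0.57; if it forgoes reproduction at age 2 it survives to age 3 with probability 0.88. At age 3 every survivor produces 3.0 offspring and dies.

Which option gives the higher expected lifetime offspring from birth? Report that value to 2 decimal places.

breed at age 2: R₀ = 0.54 × (2.9 + 0.57 × 3.0) = 0.54 × 4.6100 = 2.4894
delay to age 3: R₀ = 0.54 × (0.88 × 3.0) = 0.54 × 2.6400 = 1.4256
Higher: breed at age 2 (2.4894).

2.49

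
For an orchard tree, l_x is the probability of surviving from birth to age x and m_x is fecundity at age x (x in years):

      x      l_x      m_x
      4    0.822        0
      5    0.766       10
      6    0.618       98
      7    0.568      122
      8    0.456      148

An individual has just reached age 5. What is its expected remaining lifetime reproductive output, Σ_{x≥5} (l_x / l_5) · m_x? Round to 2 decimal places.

l_5 = 0.766. Conditional survival from age 5 to x is l_x / l_5.
  x=5: (0.766/0.766) × 10 = 10.0000
  x=6: (0.618/0.766) × 98 = 79.0653
  x=7: (0.568/0.766) × 122 = 90.4648
  x=8: (0.456/0.766) × 148 = 88.1044
Sum = 10.0000 + 79.0653 + 90.4648 + 88.1044 = 267.6345

267.63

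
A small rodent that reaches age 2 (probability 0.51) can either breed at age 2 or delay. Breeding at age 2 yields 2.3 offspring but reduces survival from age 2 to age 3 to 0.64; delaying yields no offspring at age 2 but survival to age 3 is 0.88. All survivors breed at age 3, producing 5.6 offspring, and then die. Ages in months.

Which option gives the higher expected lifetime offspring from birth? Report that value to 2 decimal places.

3.00

breed at age 2: R₀ = 0.51 × (2.3 + 0.64 × 5.6) = 0.51 × 5.8840 = 3.0008
delay to age 3: R₀ = 0.51 × (0.88 × 5.6) = 0.51 × 4.9280 = 2.5133
Higher: breed at age 2 (3.0008).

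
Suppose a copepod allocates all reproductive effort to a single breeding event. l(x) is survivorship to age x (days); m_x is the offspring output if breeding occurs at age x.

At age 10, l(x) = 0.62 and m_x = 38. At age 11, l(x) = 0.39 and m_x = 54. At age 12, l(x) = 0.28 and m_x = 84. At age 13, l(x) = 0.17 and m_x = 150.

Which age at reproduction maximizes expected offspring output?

Expected offspring if breeding at age x = l(x) × m_x:
  age 10: 0.62 × 38 = 23.560
  age 11: 0.39 × 54 = 21.060
  age 12: 0.28 × 84 = 23.520
  age 13: 0.17 × 150 = 25.500
Maximum at age 13 (25.500).

13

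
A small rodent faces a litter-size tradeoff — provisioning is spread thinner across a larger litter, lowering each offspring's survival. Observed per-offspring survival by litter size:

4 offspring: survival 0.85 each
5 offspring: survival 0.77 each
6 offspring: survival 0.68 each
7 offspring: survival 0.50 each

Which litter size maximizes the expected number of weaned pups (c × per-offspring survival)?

6

Expected weaned pups = c × s(c):
  c=4: 4 × 0.85 = 3.400
  c=5: 5 × 0.77 = 3.850
  c=6: 6 × 0.68 = 4.080
  c=7: 7 × 0.50 = 3.500
Maximum at c = 6 (4.080 weaned pups).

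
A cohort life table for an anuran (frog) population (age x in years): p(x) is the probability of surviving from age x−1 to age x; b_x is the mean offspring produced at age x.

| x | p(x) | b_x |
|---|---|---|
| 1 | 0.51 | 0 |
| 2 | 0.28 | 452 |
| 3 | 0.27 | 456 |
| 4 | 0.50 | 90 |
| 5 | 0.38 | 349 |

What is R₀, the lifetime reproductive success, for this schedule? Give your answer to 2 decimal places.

86.42

Survivorship from birth: l_x = p_1·p_2·…·p_x.
  l_1 = 0.51000
  l_2 = 0.14280
  l_3 = 0.03856
  l_4 = 0.01928
  l_5 = 0.00733
R₀ = Σ l_x b_x:
  age 1: 0.51000 × 0 = 0.0000
  age 2: 0.14280 × 452 = 64.5456
  age 3: 0.03856 × 456 = 17.5834
  age 4: 0.01928 × 90 = 1.7352
  age 5: 0.00733 × 349 = 2.5582
R₀ = 0.0000 + 64.5456 + 17.5834 + 1.7352 + 2.5582 = 86.4223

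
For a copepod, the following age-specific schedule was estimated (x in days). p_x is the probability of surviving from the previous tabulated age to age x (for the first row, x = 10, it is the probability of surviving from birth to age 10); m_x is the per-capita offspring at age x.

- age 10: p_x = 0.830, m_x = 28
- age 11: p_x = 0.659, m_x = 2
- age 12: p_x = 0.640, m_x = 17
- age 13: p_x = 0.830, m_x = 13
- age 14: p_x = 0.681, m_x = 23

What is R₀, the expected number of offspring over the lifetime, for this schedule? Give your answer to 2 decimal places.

38.61

Survivorship from birth: l_x = p_10·p_11·…·p_x.
  l_10 = 0.83000
  l_11 = 0.54697
  l_12 = 0.35006
  l_13 = 0.29055
  l_14 = 0.19786
R₀ = Σ l_x m_x:
  age 10: 0.83000 × 28 = 23.2400
  age 11: 0.54697 × 2 = 1.0939
  age 12: 0.35006 × 17 = 5.9510
  age 13: 0.29055 × 13 = 3.7771
  age 14: 0.19786 × 23 = 4.5508
R₀ = 23.2400 + 1.0939 + 5.9510 + 3.7771 + 4.5508 = 38.6129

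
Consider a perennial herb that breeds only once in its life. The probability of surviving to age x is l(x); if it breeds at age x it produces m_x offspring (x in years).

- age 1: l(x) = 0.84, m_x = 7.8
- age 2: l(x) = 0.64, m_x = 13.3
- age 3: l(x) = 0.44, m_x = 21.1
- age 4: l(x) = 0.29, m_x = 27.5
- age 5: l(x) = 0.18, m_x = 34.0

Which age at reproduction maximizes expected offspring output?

Expected offspring if breeding at age x = l(x) × m_x:
  age 1: 0.84 × 7.8 = 6.552
  age 2: 0.64 × 13.3 = 8.512
  age 3: 0.44 × 21.1 = 9.284
  age 4: 0.29 × 27.5 = 7.975
  age 5: 0.18 × 34.0 = 6.120
Maximum at age 3 (9.284).

3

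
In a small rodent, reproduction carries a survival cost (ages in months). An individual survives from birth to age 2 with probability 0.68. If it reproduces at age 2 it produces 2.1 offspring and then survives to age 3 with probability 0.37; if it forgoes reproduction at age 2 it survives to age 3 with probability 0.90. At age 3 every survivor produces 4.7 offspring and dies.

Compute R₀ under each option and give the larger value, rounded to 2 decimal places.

breed at age 2: R₀ = 0.68 × (2.1 + 0.37 × 4.7) = 0.68 × 3.8390 = 2.6105
delay to age 3: R₀ = 0.68 × (0.90 × 4.7) = 0.68 × 4.2300 = 2.8764
Higher: delay to age 3 (2.8764).

2.88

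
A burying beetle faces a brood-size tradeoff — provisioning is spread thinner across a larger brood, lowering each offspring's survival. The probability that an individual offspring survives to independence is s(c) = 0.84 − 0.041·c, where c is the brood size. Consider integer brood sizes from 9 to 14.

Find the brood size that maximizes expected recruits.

Expected recruits = c × s(c):
  c=9: 9 × 0.471 = 4.239
  c=10: 10 × 0.430 = 4.300
  c=11: 11 × 0.389 = 4.279
  c=12: 12 × 0.348 = 4.176
  c=13: 13 × 0.307 = 3.991
  c=14: 14 × 0.266 = 3.724
Maximum at c = 10 (4.300 recruits).

10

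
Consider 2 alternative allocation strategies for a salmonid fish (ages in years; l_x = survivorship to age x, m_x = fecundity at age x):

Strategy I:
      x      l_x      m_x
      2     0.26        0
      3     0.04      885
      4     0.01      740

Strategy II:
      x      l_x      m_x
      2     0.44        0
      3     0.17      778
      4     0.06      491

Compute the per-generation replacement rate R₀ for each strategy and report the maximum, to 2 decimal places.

Strategy I: R₀ = 0.26×0 + 0.04×885 + 0.01×740 = 42.8000
Strategy II: R₀ = 0.44×0 + 0.17×778 + 0.06×491 = 161.7200
Highest R₀: strategy II with 161.7200.

161.72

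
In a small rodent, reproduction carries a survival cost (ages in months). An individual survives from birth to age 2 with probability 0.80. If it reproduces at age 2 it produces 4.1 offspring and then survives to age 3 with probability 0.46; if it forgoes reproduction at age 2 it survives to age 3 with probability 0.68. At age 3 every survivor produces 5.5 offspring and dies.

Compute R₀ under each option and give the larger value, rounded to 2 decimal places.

5.30

breed at age 2: R₀ = 0.80 × (4.1 + 0.46 × 5.5) = 0.80 × 6.6300 = 5.3040
delay to age 3: R₀ = 0.80 × (0.68 × 5.5) = 0.80 × 3.7400 = 2.9920
Higher: breed at age 2 (5.3040).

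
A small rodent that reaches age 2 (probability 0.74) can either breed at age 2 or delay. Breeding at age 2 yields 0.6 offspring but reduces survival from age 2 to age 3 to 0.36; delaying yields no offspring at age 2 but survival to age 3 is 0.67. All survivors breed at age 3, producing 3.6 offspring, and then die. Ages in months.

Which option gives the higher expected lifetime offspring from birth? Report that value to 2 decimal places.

breed at age 2: R₀ = 0.74 × (0.6 + 0.36 × 3.6) = 0.74 × 1.8960 = 1.4030
delay to age 3: R₀ = 0.74 × (0.67 × 3.6) = 0.74 × 2.4120 = 1.7849
Higher: delay to age 3 (1.7849).

1.78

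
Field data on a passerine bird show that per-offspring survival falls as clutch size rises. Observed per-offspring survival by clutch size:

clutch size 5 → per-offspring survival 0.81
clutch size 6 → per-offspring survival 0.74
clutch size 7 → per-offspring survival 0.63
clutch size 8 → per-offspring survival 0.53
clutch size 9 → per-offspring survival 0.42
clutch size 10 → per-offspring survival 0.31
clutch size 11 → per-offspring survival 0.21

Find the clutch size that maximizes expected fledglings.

Expected fledglings = c × s(c):
  c=5: 5 × 0.81 = 4.050
  c=6: 6 × 0.74 = 4.440
  c=7: 7 × 0.63 = 4.410
  c=8: 8 × 0.53 = 4.240
  c=9: 9 × 0.42 = 3.780
  c=10: 10 × 0.31 = 3.100
  c=11: 11 × 0.21 = 2.310
Maximum at c = 6 (4.440 fledglings).

6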